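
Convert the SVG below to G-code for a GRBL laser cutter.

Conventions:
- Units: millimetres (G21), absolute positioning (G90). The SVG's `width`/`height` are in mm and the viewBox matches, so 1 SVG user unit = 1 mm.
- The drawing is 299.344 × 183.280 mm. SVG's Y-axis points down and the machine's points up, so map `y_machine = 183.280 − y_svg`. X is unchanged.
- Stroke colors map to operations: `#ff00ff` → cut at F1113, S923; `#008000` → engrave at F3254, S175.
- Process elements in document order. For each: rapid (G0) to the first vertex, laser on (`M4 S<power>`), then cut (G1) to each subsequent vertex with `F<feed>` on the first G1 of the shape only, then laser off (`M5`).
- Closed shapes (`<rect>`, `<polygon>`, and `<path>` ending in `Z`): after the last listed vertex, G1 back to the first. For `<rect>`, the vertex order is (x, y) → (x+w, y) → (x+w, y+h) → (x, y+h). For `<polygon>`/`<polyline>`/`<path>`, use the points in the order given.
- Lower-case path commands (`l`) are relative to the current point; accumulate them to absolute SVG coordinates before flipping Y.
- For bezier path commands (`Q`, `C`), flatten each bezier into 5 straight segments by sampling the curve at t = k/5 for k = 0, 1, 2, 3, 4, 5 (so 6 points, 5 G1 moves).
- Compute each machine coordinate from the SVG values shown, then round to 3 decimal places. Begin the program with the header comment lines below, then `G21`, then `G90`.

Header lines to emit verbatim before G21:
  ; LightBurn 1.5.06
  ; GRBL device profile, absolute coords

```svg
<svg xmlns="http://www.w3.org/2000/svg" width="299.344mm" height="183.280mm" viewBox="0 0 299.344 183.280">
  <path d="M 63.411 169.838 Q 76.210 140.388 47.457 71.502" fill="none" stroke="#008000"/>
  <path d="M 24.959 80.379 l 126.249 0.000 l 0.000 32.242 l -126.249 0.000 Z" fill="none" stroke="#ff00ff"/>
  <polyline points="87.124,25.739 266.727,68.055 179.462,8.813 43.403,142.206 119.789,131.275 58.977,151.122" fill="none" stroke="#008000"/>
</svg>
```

; LightBurn 1.5.06
; GRBL device profile, absolute coords
G21
G90
G0 X63.411 Y13.442
M4 S175
G1 X66.869 Y26.799 F3254
G1 X67.002 Y43.312
G1 X63.811 Y62.979
G1 X57.296 Y85.801
G1 X47.457 Y111.778
M5
G0 X24.959 Y102.901
M4 S923
G1 X151.208 Y102.901 F1113
G1 X151.208 Y70.659
G1 X24.959 Y70.659
G1 X24.959 Y102.901
M5
G0 X87.124 Y157.541
M4 S175
G1 X266.727 Y115.225 F3254
G1 X179.462 Y174.467
G1 X43.403 Y41.074
G1 X119.789 Y52.005
G1 X58.977 Y32.158
M5

viewBox `0 0 299.344 183.280` with mm width/height → 1 unit = 1 mm. Flip: y_m = 183.280 − y_svg.

**Shape 1** — `<path>` quadratic bezier, stroke `#008000` → engrave (S175, F3254). Control points (SVG): P0=(63.411,169.838), P1=(76.210,140.388), P2=(47.457,71.502); sampled at t=k/5. Machine vertices: (63.411,13.442) → (66.869,26.799) → (67.002,43.312) → (63.811,62.979) → (57.296,85.801) → (47.457,111.778). Open path.

**Shape 2** — `<path>` rectangle, stroke `#ff00ff` → cut (S923, F1113). Machine vertices: (24.959,102.901) → (151.208,102.901) → (151.208,70.659) → (24.959,70.659) → (24.959,102.901). Closed: final G1 returns to the first vertex.

**Shape 3** — `<polyline>` open polyline, stroke `#008000` → engrave (S175, F3254). Machine vertices: (87.124,157.541) → (266.727,115.225) → (179.462,174.467) → (43.403,41.074) → (119.789,52.005) → (58.977,32.158). Open path.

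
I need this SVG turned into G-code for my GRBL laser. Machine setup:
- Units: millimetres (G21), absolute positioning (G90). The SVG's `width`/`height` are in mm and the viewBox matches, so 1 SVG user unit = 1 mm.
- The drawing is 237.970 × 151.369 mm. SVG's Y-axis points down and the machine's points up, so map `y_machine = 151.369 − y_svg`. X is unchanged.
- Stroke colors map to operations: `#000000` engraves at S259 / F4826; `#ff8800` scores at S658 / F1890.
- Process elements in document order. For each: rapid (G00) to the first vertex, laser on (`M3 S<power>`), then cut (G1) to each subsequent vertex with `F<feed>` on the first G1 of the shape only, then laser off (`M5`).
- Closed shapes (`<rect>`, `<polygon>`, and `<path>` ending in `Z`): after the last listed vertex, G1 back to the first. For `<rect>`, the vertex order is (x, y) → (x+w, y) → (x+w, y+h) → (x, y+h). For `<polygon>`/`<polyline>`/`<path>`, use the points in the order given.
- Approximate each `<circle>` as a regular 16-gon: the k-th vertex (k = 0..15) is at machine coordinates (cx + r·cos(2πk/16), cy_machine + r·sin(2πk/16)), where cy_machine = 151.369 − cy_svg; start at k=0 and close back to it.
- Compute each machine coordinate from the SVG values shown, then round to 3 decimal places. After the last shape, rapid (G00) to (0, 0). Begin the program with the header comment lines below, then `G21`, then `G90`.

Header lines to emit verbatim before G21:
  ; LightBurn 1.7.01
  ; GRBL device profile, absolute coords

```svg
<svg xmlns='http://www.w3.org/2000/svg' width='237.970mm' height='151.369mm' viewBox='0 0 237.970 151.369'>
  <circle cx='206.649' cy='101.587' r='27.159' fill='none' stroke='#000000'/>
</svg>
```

1 u = 1 mm; y_m = 151.369 − y.

[1] `<circle>` circle, #000000→engrave S259 F4826: (233.808,49.782) → (231.741,60.175) → (225.853,68.986) → (217.042,74.874) → (206.649,76.941) → (196.256,74.874) → (187.445,68.986) → (181.557,60.175) → (179.490,49.782) → (181.557,39.389) → (187.445,30.578) → (196.256,24.690) → (206.649,22.623) → (217.042,24.690) → (225.853,30.578) → (231.741,39.389) → (233.808,49.782) (closed)

; LightBurn 1.7.01
; GRBL device profile, absolute coords
G21
G90
G00 X233.808 Y49.782
M3 S259
G1 X231.741 Y60.175 F4826
G1 X225.853 Y68.986
G1 X217.042 Y74.874
G1 X206.649 Y76.941
G1 X196.256 Y74.874
G1 X187.445 Y68.986
G1 X181.557 Y60.175
G1 X179.490 Y49.782
G1 X181.557 Y39.389
G1 X187.445 Y30.578
G1 X196.256 Y24.690
G1 X206.649 Y22.623
G1 X217.042 Y24.690
G1 X225.853 Y30.578
G1 X231.741 Y39.389
G1 X233.808 Y49.782
M5
G00 X0.000 Y0.000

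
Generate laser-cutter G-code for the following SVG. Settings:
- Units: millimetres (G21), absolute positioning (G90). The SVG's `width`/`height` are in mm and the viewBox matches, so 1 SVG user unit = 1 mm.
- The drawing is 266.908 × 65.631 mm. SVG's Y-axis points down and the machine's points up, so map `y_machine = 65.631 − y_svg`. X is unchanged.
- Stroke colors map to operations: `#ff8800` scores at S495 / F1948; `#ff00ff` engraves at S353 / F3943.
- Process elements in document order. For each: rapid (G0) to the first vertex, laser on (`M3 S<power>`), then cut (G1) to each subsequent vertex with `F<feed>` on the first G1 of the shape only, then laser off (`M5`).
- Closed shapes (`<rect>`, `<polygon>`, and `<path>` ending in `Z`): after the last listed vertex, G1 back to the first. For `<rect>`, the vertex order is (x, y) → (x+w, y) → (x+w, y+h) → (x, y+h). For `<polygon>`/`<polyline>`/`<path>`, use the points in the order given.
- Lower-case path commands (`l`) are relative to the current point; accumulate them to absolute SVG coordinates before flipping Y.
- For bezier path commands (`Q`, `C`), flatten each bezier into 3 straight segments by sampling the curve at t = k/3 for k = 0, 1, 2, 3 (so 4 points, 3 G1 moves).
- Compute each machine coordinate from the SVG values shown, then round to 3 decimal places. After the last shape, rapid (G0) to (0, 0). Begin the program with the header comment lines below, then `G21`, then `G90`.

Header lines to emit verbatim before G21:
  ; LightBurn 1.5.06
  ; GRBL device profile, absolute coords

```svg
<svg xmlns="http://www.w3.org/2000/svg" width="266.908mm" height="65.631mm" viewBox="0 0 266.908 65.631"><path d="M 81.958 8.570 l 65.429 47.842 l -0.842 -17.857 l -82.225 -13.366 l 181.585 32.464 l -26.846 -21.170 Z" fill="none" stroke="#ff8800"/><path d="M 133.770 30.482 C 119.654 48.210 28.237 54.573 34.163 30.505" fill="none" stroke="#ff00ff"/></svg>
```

; LightBurn 1.5.06
; GRBL device profile, absolute coords
G21
G90
G0 X81.958 Y57.061
M3 S495
G1 X147.387 Y9.219 F1948
G1 X146.545 Y27.076
G1 X64.320 Y40.442
G1 X245.905 Y7.978
G1 X219.059 Y29.148
G1 X81.958 Y57.061
M5
G0 X133.770 Y35.149
M3 S353
G1 X100.355 Y21.915 F3943
G1 X54.216 Y20.496
G1 X34.163 Y35.126
M5
G0 X0.000 Y0.000

Since the viewBox matches the mm dimensions, user units are millimetres directly. The only transform is the Y-flip y_m = 65.631 − y_svg.

Shape 1 is a closed polygon drawn with `<path>`. Its stroke #ff8800 means score at S495, F1948. After flipping Y the toolpath is (81.958,57.061) → (147.387,9.219) → (146.545,27.076) → (64.320,40.442) → (245.905,7.978) → (219.059,29.148) → (81.958,57.061), returning to the start.

Shape 2 is a cubic bezier drawn with `<path>`. Its stroke #ff00ff means engrave at S353, F3943. After flipping Y the toolpath is (133.770,35.149) → (100.355,21.915) → (54.216,20.496) → (34.163,35.126).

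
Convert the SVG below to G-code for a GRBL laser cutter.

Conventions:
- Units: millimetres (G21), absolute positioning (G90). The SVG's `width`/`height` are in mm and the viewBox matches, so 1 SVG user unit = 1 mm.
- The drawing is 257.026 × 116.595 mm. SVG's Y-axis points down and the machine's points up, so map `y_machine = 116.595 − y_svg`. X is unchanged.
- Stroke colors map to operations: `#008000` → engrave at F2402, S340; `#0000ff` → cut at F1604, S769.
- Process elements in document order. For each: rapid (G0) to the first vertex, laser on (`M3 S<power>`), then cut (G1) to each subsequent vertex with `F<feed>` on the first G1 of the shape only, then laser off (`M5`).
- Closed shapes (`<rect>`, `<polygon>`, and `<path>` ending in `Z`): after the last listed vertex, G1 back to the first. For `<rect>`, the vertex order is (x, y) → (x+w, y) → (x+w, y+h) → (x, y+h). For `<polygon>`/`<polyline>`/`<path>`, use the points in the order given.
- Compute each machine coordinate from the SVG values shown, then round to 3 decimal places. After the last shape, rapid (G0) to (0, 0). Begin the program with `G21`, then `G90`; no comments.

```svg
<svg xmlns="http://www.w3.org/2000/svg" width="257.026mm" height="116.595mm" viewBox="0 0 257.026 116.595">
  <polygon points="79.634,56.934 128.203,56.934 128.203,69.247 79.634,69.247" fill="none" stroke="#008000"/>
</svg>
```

1 u = 1 mm; y_m = 116.595 − y.

[1] `<polygon>` rectangle, #008000→engrave S340 F2402: (79.634,59.661) → (128.203,59.661) → (128.203,47.348) → (79.634,47.348) → (79.634,59.661) (closed)

G21
G90
G0 X79.634 Y59.661
M3 S340
G1 X128.203 Y59.661 F2402
G1 X128.203 Y47.348
G1 X79.634 Y47.348
G1 X79.634 Y59.661
M5
G0 X0.000 Y0.000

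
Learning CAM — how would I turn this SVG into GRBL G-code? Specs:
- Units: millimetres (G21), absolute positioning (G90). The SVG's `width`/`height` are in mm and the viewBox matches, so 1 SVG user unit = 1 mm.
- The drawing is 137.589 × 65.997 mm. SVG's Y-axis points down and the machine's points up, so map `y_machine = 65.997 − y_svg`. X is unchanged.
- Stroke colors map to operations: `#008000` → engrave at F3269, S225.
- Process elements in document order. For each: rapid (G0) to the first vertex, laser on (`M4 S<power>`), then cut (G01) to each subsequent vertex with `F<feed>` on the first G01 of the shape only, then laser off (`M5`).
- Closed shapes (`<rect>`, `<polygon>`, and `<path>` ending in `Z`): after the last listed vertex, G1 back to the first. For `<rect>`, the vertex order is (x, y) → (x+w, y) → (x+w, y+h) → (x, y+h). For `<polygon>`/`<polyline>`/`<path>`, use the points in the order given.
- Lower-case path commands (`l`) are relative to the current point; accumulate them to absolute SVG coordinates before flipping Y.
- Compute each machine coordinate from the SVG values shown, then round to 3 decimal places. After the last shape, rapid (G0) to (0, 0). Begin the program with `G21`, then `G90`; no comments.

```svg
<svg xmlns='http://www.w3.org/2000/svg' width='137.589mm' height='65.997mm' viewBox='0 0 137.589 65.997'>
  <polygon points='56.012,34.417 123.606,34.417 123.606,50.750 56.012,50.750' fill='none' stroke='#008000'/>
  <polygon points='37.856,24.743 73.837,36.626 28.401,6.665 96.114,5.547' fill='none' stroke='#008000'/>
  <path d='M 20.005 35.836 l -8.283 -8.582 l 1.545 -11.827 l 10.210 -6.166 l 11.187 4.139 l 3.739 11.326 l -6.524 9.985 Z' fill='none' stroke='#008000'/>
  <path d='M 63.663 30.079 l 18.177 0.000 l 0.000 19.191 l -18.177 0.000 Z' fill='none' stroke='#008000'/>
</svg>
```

Since the viewBox matches the mm dimensions, user units are millimetres directly. The only transform is the Y-flip y_m = 65.997 − y_svg.

Shape 1 is a rectangle drawn with `<polygon>`. Its stroke #008000 means engrave at S225, F3269. After flipping Y the toolpath is (56.012,31.580) → (123.606,31.580) → (123.606,15.247) → (56.012,15.247) → (56.012,31.580), returning to the start.

Shape 2 is a closed polygon drawn with `<polygon>`. Its stroke #008000 means engrave at S225, F3269. After flipping Y the toolpath is (37.856,41.254) → (73.837,29.371) → (28.401,59.332) → (96.114,60.450) → (37.856,41.254), returning to the start.

Shape 3 is a regular polygon drawn with `<path>`. Its stroke #008000 means engrave at S225, F3269. After flipping Y the toolpath is (20.005,30.161) → (11.722,38.743) → (13.267,50.570) → (23.477,56.736) → (34.664,52.597) → (38.403,41.271) → (31.879,31.286) → (20.005,30.161), returning to the start.

Shape 4 is a rectangle drawn with `<path>`. Its stroke #008000 means engrave at S225, F3269. After flipping Y the toolpath is (63.663,35.918) → (81.840,35.918) → (81.840,16.727) → (63.663,16.727) → (63.663,35.918), returning to the start.

G21
G90
G0 X56.012 Y31.580
M4 S225
G01 X123.606 Y31.580 F3269
G01 X123.606 Y15.247
G01 X56.012 Y15.247
G01 X56.012 Y31.580
M5
G0 X37.856 Y41.254
M4 S225
G01 X73.837 Y29.371 F3269
G01 X28.401 Y59.332
G01 X96.114 Y60.450
G01 X37.856 Y41.254
M5
G0 X20.005 Y30.161
M4 S225
G01 X11.722 Y38.743 F3269
G01 X13.267 Y50.570
G01 X23.477 Y56.736
G01 X34.664 Y52.597
G01 X38.403 Y41.271
G01 X31.879 Y31.286
G01 X20.005 Y30.161
M5
G0 X63.663 Y35.918
M4 S225
G01 X81.840 Y35.918 F3269
G01 X81.840 Y16.727
G01 X63.663 Y16.727
G01 X63.663 Y35.918
M5
G0 X0.000 Y0.000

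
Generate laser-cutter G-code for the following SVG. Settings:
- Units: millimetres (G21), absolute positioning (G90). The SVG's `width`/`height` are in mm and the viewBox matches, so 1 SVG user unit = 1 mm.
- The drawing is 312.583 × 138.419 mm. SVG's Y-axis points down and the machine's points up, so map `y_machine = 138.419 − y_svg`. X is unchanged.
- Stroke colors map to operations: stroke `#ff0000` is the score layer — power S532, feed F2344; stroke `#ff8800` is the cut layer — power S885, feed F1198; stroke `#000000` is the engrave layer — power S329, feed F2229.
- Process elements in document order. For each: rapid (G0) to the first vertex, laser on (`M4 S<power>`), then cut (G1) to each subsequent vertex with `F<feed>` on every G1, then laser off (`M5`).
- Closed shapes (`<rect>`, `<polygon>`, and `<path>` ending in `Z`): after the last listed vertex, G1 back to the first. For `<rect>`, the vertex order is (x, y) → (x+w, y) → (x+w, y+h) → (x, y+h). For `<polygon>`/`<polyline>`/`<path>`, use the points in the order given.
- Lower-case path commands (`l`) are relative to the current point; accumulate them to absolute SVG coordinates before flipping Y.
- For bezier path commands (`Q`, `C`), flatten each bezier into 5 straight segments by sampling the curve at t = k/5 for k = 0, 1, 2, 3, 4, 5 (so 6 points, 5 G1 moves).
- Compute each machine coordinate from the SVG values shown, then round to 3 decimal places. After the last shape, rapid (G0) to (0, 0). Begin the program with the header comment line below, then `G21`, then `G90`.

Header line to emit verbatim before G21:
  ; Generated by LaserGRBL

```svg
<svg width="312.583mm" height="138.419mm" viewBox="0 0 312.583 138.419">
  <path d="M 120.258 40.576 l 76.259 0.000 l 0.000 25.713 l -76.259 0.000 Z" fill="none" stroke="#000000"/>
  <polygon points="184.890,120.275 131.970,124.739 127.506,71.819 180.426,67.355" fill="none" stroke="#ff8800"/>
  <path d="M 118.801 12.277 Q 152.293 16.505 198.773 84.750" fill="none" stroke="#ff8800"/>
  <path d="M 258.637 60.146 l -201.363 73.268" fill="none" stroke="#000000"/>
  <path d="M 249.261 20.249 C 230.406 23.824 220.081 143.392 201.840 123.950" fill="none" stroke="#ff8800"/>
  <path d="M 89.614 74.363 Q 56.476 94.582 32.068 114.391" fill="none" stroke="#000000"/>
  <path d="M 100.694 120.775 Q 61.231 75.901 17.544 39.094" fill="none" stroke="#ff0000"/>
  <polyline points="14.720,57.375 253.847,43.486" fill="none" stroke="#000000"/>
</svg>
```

; Generated by LaserGRBL
G21
G90
G0 X120.258 Y97.843
M4 S329
G1 X196.517 Y97.843 F2229
G1 X196.517 Y72.130 F2229
G1 X120.258 Y72.130 F2229
G1 X120.258 Y97.843 F2229
M5
G0 X184.890 Y18.144
M4 S885
G1 X131.970 Y13.680 F1198
G1 X127.506 Y66.600 F1198
G1 X180.426 Y71.064 F1198
G1 X184.890 Y18.144 F1198
M5
G0 X118.801 Y126.142
M4 S885
G1 X132.717 Y121.890 F1198
G1 X147.673 Y112.517 F1198
G1 X163.667 Y98.022 F1198
G1 X180.701 Y78.406 F1198
G1 X198.773 Y53.669 F1198
M5
G0 X258.637 Y78.273
M4 S329
G1 X57.274 Y5.005 F2229
M5
G0 X249.261 Y118.170
M4 S885
G1 X238.840 Y104.146 F1198
G1 X229.677 Y74.524 F1198
G1 X220.982 Y41.543 F1198
G1 X211.966 Y17.445 F1198
G1 X201.840 Y14.469 F1198
M5
G0 X89.614 Y64.056
M4 S329
G1 X76.708 Y55.985 F2229
G1 X64.500 Y47.946 F2229
G1 X52.991 Y39.941 F2229
G1 X42.180 Y31.968 F2229
G1 X32.068 Y24.028 F2229
M5
G0 X100.694 Y17.644
M4 S532
G1 X84.740 Y35.271 F2344
G1 X68.448 Y52.252 F2344
G1 X51.818 Y68.589 F2344
G1 X34.850 Y84.280 F2344
G1 X17.544 Y99.325 F2344
M5
G0 X14.720 Y81.044
M4 S329
G1 X253.847 Y94.933 F2229
M5
G0 X0.000 Y0.000

viewBox `0 0 312.583 138.419` with mm width/height → 1 unit = 1 mm. Flip: y_m = 138.419 − y_svg.

**Shape 1** — `<path>` rectangle, stroke `#000000` → engrave (S329, F2229). Machine vertices: (120.258,97.843) → (196.517,97.843) → (196.517,72.130) → (120.258,72.130) → (120.258,97.843). Closed: final G1 returns to the first vertex.

**Shape 2** — `<polygon>` regular polygon, stroke `#ff8800` → cut (S885, F1198). Machine vertices: (184.890,18.144) → (131.970,13.680) → (127.506,66.600) → (180.426,71.064) → (184.890,18.144). Closed: final G1 returns to the first vertex.

**Shape 3** — `<path>` quadratic bezier, stroke `#ff8800` → cut (S885, F1198). Control points (SVG): P0=(118.801,12.277), P1=(152.293,16.505), P2=(198.773,84.750); sampled at t=k/5. Machine vertices: (118.801,126.142) → (132.717,121.890) → (147.673,112.517) → (163.667,98.022) → (180.701,78.406) → (198.773,53.669). Open path.

**Shape 4** — `<path>` line segment, stroke `#000000` → engrave (S329, F2229). Machine vertices: (258.637,78.273) → (57.274,5.005). Open path.

**Shape 5** — `<path>` cubic bezier, stroke `#ff8800` → cut (S885, F1198). Control points (SVG): P0=(249.261,20.249), P1=(230.406,23.824), P2=(220.081,143.392), P3=(201.840,123.950); sampled at t=k/5. Machine vertices: (249.261,118.170) → (238.840,104.146) → (229.677,74.524) → (220.982,41.543) → (211.966,17.445) → (201.840,14.469). Open path.

**Shape 6** — `<path>` quadratic bezier, stroke `#000000` → engrave (S329, F2229). Control points (SVG): P0=(89.614,74.363), P1=(56.476,94.582), P2=(32.068,114.391); sampled at t=k/5. Machine vertices: (89.614,64.056) → (76.708,55.985) → (64.500,47.946) → (52.991,39.941) → (42.180,31.968) → (32.068,24.028). Open path.

**Shape 7** — `<path>` quadratic bezier, stroke `#ff0000` → score (S532, F2344). Control points (SVG): P0=(100.694,120.775), P1=(61.231,75.901), P2=(17.544,39.094); sampled at t=k/5. Machine vertices: (100.694,17.644) → (84.740,35.271) → (68.448,52.252) → (51.818,68.589) → (34.850,84.280) → (17.544,99.325). Open path.

**Shape 8** — `<polyline>` line segment, stroke `#000000` → engrave (S329, F2229). Machine vertices: (14.720,81.044) → (253.847,94.933). Open path.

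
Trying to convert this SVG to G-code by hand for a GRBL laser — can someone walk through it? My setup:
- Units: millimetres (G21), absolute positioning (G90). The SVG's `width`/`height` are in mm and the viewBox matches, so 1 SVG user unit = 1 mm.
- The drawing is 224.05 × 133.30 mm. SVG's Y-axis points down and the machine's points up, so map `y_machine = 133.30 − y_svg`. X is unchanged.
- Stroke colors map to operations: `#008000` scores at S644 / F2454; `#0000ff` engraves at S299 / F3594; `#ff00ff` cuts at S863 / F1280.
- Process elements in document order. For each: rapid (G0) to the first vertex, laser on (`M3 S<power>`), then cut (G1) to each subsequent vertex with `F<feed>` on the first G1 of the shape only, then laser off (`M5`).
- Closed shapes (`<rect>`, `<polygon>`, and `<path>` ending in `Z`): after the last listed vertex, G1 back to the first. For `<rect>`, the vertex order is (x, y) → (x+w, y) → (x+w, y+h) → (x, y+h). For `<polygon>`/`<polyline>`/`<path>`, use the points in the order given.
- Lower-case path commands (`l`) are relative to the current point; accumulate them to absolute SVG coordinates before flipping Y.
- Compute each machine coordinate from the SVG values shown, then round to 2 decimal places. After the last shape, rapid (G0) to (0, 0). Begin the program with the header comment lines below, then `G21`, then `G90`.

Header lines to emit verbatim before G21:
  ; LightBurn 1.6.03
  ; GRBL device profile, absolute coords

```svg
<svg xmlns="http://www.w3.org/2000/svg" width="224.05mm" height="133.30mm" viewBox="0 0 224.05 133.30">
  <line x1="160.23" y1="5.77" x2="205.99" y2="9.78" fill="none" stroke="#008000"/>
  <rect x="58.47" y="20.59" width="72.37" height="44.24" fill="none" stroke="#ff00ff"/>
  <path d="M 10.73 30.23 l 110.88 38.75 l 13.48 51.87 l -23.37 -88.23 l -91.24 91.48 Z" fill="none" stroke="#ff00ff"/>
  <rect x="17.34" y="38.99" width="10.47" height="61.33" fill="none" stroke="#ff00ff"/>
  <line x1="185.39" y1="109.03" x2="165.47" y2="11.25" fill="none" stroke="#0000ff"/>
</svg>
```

viewBox `0 0 224.05 133.30` with mm width/height → 1 unit = 1 mm. Flip: y_m = 133.30 − y_svg.

**Shape 1** — `<line>` line segment, stroke `#008000` → score (S644, F2454). Machine vertices: (160.23,127.53) → (205.99,123.52). Open path.

**Shape 2** — `<rect>` rectangle, stroke `#ff00ff` → cut (S863, F1280). Machine vertices: (58.47,112.71) → (130.84,112.71) → (130.84,68.47) → (58.47,68.47) → (58.47,112.71). Closed: final G1 returns to the first vertex.

**Shape 3** — `<path>` closed polygon, stroke `#ff00ff` → cut (S863, F1280). Machine vertices: (10.73,103.07) → (121.61,64.32) → (135.09,12.45) → (111.72,100.68) → (20.48,9.20) → (10.73,103.07). Closed: final G1 returns to the first vertex.

**Shape 4** — `<rect>` rectangle, stroke `#ff00ff` → cut (S863, F1280). Machine vertices: (17.34,94.31) → (27.81,94.31) → (27.81,32.98) → (17.34,32.98) → (17.34,94.31). Closed: final G1 returns to the first vertex.

**Shape 5** — `<line>` line segment, stroke `#0000ff` → engrave (S299, F3594). Machine vertices: (185.39,24.27) → (165.47,122.05). Open path.

; LightBurn 1.6.03
; GRBL device profile, absolute coords
G21
G90
G0 X160.23 Y127.53
M3 S644
G1 X205.99 Y123.52 F2454
M5
G0 X58.47 Y112.71
M3 S863
G1 X130.84 Y112.71 F1280
G1 X130.84 Y68.47
G1 X58.47 Y68.47
G1 X58.47 Y112.71
M5
G0 X10.73 Y103.07
M3 S863
G1 X121.61 Y64.32 F1280
G1 X135.09 Y12.45
G1 X111.72 Y100.68
G1 X20.48 Y9.20
G1 X10.73 Y103.07
M5
G0 X17.34 Y94.31
M3 S863
G1 X27.81 Y94.31 F1280
G1 X27.81 Y32.98
G1 X17.34 Y32.98
G1 X17.34 Y94.31
M5
G0 X185.39 Y24.27
M3 S299
G1 X165.47 Y122.05 F3594
M5
G0 X0.00 Y0.00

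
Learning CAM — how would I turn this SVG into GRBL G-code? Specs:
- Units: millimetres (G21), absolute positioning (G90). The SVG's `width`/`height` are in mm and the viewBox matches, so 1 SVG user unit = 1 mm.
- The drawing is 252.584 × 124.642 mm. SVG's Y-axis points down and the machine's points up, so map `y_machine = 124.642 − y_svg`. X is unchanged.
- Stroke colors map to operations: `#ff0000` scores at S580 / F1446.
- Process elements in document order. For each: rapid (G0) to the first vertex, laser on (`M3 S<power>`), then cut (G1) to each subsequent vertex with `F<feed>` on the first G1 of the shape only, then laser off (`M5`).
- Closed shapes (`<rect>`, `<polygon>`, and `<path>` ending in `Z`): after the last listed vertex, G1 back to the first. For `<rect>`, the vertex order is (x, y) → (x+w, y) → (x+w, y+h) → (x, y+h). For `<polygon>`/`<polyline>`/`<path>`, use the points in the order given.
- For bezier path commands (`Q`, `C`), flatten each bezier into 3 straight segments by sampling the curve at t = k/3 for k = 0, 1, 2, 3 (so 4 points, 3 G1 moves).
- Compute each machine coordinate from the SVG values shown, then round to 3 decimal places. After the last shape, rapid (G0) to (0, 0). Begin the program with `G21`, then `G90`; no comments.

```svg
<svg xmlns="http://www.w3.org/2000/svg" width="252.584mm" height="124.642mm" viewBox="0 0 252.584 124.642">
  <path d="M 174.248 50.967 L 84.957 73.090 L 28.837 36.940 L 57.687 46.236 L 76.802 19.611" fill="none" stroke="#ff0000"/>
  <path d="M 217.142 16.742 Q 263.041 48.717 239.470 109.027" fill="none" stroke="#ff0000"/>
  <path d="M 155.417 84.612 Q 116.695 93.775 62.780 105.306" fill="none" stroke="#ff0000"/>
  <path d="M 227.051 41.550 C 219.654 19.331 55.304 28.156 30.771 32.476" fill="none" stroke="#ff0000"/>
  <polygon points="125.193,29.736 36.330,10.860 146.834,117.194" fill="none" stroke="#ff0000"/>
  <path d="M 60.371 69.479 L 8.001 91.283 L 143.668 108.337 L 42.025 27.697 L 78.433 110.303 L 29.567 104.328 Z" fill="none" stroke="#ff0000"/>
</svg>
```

G21
G90
G0 X174.248 Y73.675
M3 S580
G1 X84.957 Y51.552 F1446
G1 X28.837 Y87.702
G1 X57.687 Y78.406
G1 X76.802 Y105.031
M5
G0 X217.142 Y107.900
M3 S580
G1 X240.022 Y83.435 F1446
G1 X247.465 Y52.673
G1 X239.470 Y15.615
M5
G0 X155.417 Y40.030
M3 S580
G1 X127.914 Y33.658 F1446
G1 X97.035 Y26.760
G1 X62.780 Y19.336
M5
G0 X227.051 Y83.092
M3 S580
G1 X178.328 Y96.280 F1446
G1 X90.918 Y96.671
G1 X30.771 Y92.166
M5
G0 X125.193 Y94.906
M3 S580
G1 X36.330 Y113.782 F1446
G1 X146.834 Y7.448
G1 X125.193 Y94.906
M5
G0 X60.371 Y55.163
M3 S580
G1 X8.001 Y33.359 F1446
G1 X143.668 Y16.305
G1 X42.025 Y96.945
G1 X78.433 Y14.339
G1 X29.567 Y20.314
G1 X60.371 Y55.163
M5
G0 X0.000 Y0.000

1 u = 1 mm; y_m = 124.642 − y.

[1] `<path>` open polyline, #ff0000→score S580 F1446: (174.248,73.675) → (84.957,51.552) → (28.837,87.702) → (57.687,78.406) → (76.802,105.031)

[2] `<path>` quadratic bezier, #ff0000→score S580 F1446: (217.142,107.900) → (240.022,83.435) → (247.465,52.673) → (239.470,15.615)

[3] `<path>` quadratic bezier, #ff0000→score S580 F1446: (155.417,40.030) → (127.914,33.658) → (97.035,26.760) → (62.780,19.336)

[4] `<path>` cubic bezier, #ff0000→score S580 F1446: (227.051,83.092) → (178.328,96.280) → (90.918,96.671) → (30.771,92.166)

[5] `<polygon>` closed polygon, #ff0000→score S580 F1446: (125.193,94.906) → (36.330,113.782) → (146.834,7.448) → (125.193,94.906) (closed)

[6] `<path>` closed polygon, #ff0000→score S580 F1446: (60.371,55.163) → (8.001,33.359) → (143.668,16.305) → (42.025,96.945) → (78.433,14.339) → (29.567,20.314) → (60.371,55.163) (closed)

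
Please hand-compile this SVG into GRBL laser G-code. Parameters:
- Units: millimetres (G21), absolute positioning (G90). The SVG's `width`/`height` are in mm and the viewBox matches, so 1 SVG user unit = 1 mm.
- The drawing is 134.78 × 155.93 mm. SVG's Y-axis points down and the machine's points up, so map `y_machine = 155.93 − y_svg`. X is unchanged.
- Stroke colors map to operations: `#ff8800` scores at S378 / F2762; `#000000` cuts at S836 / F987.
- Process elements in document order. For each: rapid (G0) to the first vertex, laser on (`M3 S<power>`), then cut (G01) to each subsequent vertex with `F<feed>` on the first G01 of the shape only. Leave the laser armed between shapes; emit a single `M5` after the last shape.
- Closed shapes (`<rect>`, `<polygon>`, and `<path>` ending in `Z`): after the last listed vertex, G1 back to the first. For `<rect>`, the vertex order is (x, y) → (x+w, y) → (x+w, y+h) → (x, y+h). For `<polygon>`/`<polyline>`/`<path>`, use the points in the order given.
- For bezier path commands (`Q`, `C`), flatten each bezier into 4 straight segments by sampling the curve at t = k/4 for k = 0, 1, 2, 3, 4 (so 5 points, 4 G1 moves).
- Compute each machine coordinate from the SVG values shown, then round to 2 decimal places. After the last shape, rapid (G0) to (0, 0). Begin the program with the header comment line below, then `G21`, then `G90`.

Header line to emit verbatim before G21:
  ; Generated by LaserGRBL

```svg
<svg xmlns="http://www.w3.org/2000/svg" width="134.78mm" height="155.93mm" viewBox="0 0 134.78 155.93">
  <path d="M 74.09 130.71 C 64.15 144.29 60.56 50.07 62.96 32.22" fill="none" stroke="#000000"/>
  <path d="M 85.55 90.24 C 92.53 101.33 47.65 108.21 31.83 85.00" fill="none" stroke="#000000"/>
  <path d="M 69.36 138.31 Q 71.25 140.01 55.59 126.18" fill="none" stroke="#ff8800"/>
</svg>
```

viewBox `0 0 134.78 155.93` with mm width/height → 1 unit = 1 mm. Flip: y_m = 155.93 − y_svg.

**Shape 1** — `<path>` cubic bezier, stroke `#000000` → cut (S836, F987). Control points (SVG): P0=(74.09,130.71), P1=(64.15,144.29), P2=(60.56,50.07), P3=(62.96,32.22); sampled at t=k/4. Machine vertices: (74.09,25.22) → (67.82,32.37) → (63.90,62.68) → (62.29,98.88) → (62.96,123.71). Open path.

**Shape 2** — `<path>` cubic bezier, stroke `#000000` → cut (S836, F987). Control points (SVG): P0=(85.55,90.24), P1=(92.53,101.33), P2=(47.65,108.21), P3=(31.83,85.00); sampled at t=k/4. Machine vertices: (85.55,65.69) → (82.33,58.57) → (67.24,55.45) → (47.88,58.76) → (31.83,70.93). Open path.

**Shape 3** — `<path>` quadratic bezier, stroke `#ff8800` → score (S378, F2762). Control points (SVG): P0=(69.36,138.31), P1=(71.25,140.01), P2=(55.59,126.18); sampled at t=k/4. Machine vertices: (69.36,17.62) → (69.21,17.74) → (66.86,19.80) → (62.32,23.81) → (55.59,29.75). Open path.

; Generated by LaserGRBL
G21
G90
G0 X74.09 Y25.22
M3 S836
G01 X67.82 Y32.37 F987
G01 X63.90 Y62.68
G01 X62.29 Y98.88
G01 X62.96 Y123.71
G0 X85.55 Y65.69
M3 S836
G01 X82.33 Y58.57 F987
G01 X67.24 Y55.45
G01 X47.88 Y58.76
G01 X31.83 Y70.93
G0 X69.36 Y17.62
M3 S378
G01 X69.21 Y17.74 F2762
G01 X66.86 Y19.80
G01 X62.32 Y23.81
G01 X55.59 Y29.75
M5
G0 X0.00 Y0.00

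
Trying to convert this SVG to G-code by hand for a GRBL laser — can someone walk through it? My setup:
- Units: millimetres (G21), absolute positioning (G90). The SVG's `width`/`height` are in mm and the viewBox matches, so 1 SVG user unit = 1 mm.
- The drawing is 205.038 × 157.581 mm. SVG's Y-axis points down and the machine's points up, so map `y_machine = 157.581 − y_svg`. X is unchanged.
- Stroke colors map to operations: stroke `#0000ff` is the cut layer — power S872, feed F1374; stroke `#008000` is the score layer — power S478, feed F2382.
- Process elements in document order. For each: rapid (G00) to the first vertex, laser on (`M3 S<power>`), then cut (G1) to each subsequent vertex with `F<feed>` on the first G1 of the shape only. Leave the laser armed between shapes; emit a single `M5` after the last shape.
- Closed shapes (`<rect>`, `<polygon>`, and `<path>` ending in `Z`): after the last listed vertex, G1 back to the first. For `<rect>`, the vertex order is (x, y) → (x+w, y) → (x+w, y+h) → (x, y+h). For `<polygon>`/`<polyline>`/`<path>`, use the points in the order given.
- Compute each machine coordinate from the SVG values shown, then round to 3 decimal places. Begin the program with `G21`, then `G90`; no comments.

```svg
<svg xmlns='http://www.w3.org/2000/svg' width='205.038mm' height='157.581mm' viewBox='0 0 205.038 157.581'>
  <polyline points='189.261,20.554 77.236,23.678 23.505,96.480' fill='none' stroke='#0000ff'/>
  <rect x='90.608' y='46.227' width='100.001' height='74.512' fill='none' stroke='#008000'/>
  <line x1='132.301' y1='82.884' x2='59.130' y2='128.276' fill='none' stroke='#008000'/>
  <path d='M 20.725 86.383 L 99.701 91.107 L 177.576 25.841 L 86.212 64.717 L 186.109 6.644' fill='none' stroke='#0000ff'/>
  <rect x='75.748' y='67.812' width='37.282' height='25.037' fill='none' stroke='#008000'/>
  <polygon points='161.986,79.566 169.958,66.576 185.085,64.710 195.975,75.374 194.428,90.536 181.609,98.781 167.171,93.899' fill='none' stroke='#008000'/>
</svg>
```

1 u = 1 mm; y_m = 157.581 − y.

[1] `<polyline>` open polyline, #0000ff→cut S872 F1374: (189.261,137.027) → (77.236,133.903) → (23.505,61.101)

[2] `<rect>` rectangle, #008000→score S478 F2382: (90.608,111.354) → (190.609,111.354) → (190.609,36.842) → (90.608,36.842) → (90.608,111.354) (closed)

[3] `<line>` line segment, #008000→score S478 F2382: (132.301,74.697) → (59.130,29.305)

[4] `<path>` open polyline, #0000ff→cut S872 F1374: (20.725,71.198) → (99.701,66.474) → (177.576,131.740) → (86.212,92.864) → (186.109,150.937)

[5] `<rect>` rectangle, #008000→score S478 F2382: (75.748,89.769) → (113.030,89.769) → (113.030,64.732) → (75.748,64.732) → (75.748,89.769) (closed)

[6] `<polygon>` regular polygon, #008000→score S478 F2382: (161.986,78.015) → (169.958,91.005) → (185.085,92.871) → (195.975,82.207) → (194.428,67.045) → (181.609,58.800) → (167.171,63.682) → (161.986,78.015) (closed)

G21
G90
G00 X189.261 Y137.027
M3 S872
G1 X77.236 Y133.903 F1374
G1 X23.505 Y61.101
G00 X90.608 Y111.354
M3 S478
G1 X190.609 Y111.354 F2382
G1 X190.609 Y36.842
G1 X90.608 Y36.842
G1 X90.608 Y111.354
G00 X132.301 Y74.697
M3 S478
G1 X59.130 Y29.305 F2382
G00 X20.725 Y71.198
M3 S872
G1 X99.701 Y66.474 F1374
G1 X177.576 Y131.740
G1 X86.212 Y92.864
G1 X186.109 Y150.937
G00 X75.748 Y89.769
M3 S478
G1 X113.030 Y89.769 F2382
G1 X113.030 Y64.732
G1 X75.748 Y64.732
G1 X75.748 Y89.769
G00 X161.986 Y78.015
M3 S478
G1 X169.958 Y91.005 F2382
G1 X185.085 Y92.871
G1 X195.975 Y82.207
G1 X194.428 Y67.045
G1 X181.609 Y58.800
G1 X167.171 Y63.682
G1 X161.986 Y78.015
M5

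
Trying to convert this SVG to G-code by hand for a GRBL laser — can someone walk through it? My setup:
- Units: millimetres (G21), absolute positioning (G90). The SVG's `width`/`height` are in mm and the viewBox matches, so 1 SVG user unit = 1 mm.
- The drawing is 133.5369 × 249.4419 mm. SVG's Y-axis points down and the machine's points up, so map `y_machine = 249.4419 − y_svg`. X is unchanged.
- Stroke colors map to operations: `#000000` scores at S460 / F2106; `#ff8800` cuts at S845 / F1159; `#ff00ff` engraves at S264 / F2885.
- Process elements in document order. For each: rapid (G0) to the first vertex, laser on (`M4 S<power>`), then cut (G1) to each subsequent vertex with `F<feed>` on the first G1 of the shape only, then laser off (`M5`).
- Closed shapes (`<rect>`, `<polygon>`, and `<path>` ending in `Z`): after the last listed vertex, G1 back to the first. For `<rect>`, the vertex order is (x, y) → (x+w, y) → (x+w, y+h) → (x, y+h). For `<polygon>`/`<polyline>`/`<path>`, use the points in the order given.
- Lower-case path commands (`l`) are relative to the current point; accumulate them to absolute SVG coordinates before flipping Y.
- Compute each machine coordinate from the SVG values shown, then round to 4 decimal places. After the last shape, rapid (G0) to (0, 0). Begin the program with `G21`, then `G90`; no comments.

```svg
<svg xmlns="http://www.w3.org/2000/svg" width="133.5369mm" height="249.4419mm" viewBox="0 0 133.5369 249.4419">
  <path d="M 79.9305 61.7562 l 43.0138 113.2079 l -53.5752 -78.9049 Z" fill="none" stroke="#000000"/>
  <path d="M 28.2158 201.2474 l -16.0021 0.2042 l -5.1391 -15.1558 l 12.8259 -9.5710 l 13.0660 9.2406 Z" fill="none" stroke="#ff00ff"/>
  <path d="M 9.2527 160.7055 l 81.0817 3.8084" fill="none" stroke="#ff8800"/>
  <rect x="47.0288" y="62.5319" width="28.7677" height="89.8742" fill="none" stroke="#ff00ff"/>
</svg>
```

G21
G90
G0 X79.9305 Y187.6857
M4 S460
G1 X122.9443 Y74.4778 F2106
G1 X69.3691 Y153.3827
G1 X79.9305 Y187.6857
M5
G0 X28.2158 Y48.1945
M4 S264
G1 X12.2137 Y47.9903 F2885
G1 X7.0746 Y63.1461
G1 X19.9005 Y72.7171
G1 X32.9665 Y63.4765
G1 X28.2158 Y48.1945
M5
G0 X9.2527 Y88.7364
M4 S845
G1 X90.3344 Y84.9280 F1159
M5
G0 X47.0288 Y186.9100
M4 S264
G1 X75.7965 Y186.9100 F2885
G1 X75.7965 Y97.0358
G1 X47.0288 Y97.0358
G1 X47.0288 Y186.9100
M5
G0 X0.0000 Y0.0000

1 u = 1 mm; y_m = 249.4419 − y.

[1] `<path>` closed polygon, #000000→score S460 F2106: (79.9305,187.6857) → (122.9443,74.4778) → (69.3691,153.3827) → (79.9305,187.6857) (closed)

[2] `<path>` regular polygon, #ff00ff→engrave S264 F2885: (28.2158,48.1945) → (12.2137,47.9903) → (7.0746,63.1461) → (19.9005,72.7171) → (32.9665,63.4765) → (28.2158,48.1945) (closed)

[3] `<path>` line segment, #ff8800→cut S845 F1159: (9.2527,88.7364) → (90.3344,84.9280)

[4] `<rect>` rectangle, #ff00ff→engrave S264 F2885: (47.0288,186.9100) → (75.7965,186.9100) → (75.7965,97.0358) → (47.0288,97.0358) → (47.0288,186.9100) (closed)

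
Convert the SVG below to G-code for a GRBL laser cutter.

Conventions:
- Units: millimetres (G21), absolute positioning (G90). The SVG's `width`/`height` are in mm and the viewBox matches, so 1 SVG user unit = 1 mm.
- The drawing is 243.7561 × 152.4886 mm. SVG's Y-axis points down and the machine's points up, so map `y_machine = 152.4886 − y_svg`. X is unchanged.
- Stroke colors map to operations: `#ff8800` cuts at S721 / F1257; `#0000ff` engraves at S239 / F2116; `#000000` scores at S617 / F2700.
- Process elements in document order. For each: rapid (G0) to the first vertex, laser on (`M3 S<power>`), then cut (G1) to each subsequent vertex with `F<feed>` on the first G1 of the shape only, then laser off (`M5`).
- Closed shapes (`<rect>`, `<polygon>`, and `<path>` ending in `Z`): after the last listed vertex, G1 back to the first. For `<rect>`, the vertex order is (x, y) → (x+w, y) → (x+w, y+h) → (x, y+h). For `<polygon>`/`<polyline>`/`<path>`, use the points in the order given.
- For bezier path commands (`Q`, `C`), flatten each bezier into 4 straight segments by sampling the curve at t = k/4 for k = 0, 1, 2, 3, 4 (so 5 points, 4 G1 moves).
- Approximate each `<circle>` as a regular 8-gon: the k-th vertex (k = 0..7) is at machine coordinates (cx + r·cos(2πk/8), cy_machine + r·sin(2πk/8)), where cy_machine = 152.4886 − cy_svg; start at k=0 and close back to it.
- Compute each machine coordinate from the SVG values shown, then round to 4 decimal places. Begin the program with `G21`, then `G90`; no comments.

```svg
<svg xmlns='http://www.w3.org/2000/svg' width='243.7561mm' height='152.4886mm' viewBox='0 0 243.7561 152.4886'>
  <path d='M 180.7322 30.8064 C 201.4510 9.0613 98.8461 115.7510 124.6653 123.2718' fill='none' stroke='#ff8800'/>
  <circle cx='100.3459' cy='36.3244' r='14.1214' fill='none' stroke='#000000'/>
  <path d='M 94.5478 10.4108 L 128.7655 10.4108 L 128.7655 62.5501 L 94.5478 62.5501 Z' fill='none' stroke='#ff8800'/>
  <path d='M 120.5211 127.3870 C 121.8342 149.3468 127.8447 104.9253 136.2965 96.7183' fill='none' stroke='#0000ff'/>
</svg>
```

G21
G90
G0 X180.7322 Y121.6822
M3 S721
G1 X177.0817 Y117.4658 F1257
G1 X150.7861 Y86.4242
G1 X125.4469 Y49.8953
G1 X124.6653 Y29.2168
M5
G0 X114.4673 Y116.1642
M3 S617
G1 X110.3312 Y126.1495 F2700
G1 X100.3459 Y130.2856
G1 X90.3606 Y126.1495
G1 X86.2245 Y116.1642
G1 X90.3606 Y106.1789
G1 X100.3459 Y102.0428
G1 X110.3312 Y106.1789
G1 X114.4673 Y116.1642
M5
G0 X94.5478 Y142.0778
M3 S721
G1 X128.7655 Y142.0778 F1257
G1 X128.7655 Y89.9385
G1 X94.5478 Y89.9385
G1 X94.5478 Y142.0778
M5
G0 X120.5211 Y25.1016
M3 S239
G1 X122.3514 Y19.4752 F2116
G1 X125.7318 Y29.1234
G1 X130.4506 Y44.4279
G1 X136.2965 Y55.7703
M5

Since the viewBox matches the mm dimensions, user units are millimetres directly. The only transform is the Y-flip y_m = 152.4886 − y_svg.

Shape 1 is a cubic bezier drawn with `<path>`. Its stroke #ff8800 means cut at S721, F1257. After flipping Y the toolpath is (180.7322,121.6822) → (177.0817,117.4658) → (150.7861,86.4242) → (125.4469,49.8953) → (124.6653,29.2168).

Shape 2 is a circle drawn with `<circle>`. Its stroke #000000 means score at S617, F2700. After flipping Y the toolpath is (114.4673,116.1642) → (110.3312,126.1495) → (100.3459,130.2856) → (90.3606,126.1495) → (86.2245,116.1642) → (90.3606,106.1789) → (100.3459,102.0428) → (110.3312,106.1789) → (114.4673,116.1642), returning to the start.

Shape 3 is a rectangle drawn with `<path>`. Its stroke #ff8800 means cut at S721, F1257. After flipping Y the toolpath is (94.5478,142.0778) → (128.7655,142.0778) → (128.7655,89.9385) → (94.5478,89.9385) → (94.5478,142.0778), returning to the start.

Shape 4 is a cubic bezier drawn with `<path>`. Its stroke #0000ff means engrave at S239, F2116. After flipping Y the toolpath is (120.5211,25.1016) → (122.3514,19.4752) → (125.7318,29.1234) → (130.4506,44.4279) → (136.2965,55.7703).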